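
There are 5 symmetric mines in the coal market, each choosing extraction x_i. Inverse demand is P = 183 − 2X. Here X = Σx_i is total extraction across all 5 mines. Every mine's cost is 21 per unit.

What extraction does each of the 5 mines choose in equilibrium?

A representative mine's profit is π_i = x_i(183 − 2X) − 21x_i, with X = x_i + Σ_{j≠i} x_j.
First-order condition: 162 − 4x_i − 2Σ_{j≠i} x_j = 0.
In a symmetric equilibrium every mine chooses the same x, so Σ_{j≠i} x_j = 4x. The condition becomes 162 − 12x = 0, giving x = 162/12 = 13.5.

13.5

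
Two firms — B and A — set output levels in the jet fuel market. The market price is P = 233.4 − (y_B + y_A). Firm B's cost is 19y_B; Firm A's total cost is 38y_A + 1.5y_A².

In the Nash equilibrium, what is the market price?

116.4

Firm B's profit: π = y_B(233.4 − (y_B + y_A)) − 19y_B.
∂π/∂y_B = 214.4 − 2y_B − y_A = 0, so y_B = 107.2 − 0.5y_A.
For A: ∂π/∂y_A = 195.4 − 5y_A − y_B = 0 ⇒ y_A = 39.08 − 0.2y_B.
Plugging y_A into B's best response: y_B = 107.2 − 0.5(39.08 − 0.2y_B) ⇒ 0.9y_B = 87.66, so y_B = 97.4.
Then y_A = 39.08 − 0.2·97.4 = 19.6.
Equilibrium price: P = 233.4 − 117 = 116.4.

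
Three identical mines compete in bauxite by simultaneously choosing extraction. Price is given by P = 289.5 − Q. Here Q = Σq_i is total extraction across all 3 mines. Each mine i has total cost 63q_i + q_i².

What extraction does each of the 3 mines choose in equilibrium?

37.75

A representative mine's profit is π_i = q_i(289.5 − Q) − 63q_i − q_i², with Q = q_i + Σ_{j≠i} q_j.
First-order condition: 226.5 − 4q_i − Σ_{j≠i} q_j = 0.
With identical mines, set every q_j = q: then 226.5 − 4q − 2q = 0, i.e. q = 226.5/6 = 37.75.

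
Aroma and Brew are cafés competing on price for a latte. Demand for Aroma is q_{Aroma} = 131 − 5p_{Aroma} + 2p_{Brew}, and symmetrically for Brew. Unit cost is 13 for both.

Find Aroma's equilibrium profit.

Aroma's profit: π = (p_{Aroma} − 13)(131 − 5p_{Aroma} + 2p_{Brew}).
∂π/∂p_{Aroma} = 196 − 10p_{Aroma} + 2p_{Brew} = 0 ⇒ p_{Aroma} = 19.6 + 0.2p_{Brew}.
The game is symmetric, so in equilibrium p_{Brew} = p_{Aroma}: the reaction function gives 0.8p_{Aroma} = 19.6, hence p_{Aroma} = 24.5.
q_{Aroma} = 131 − 5·24.5 + 2·24.5 = 57.5.
Profit = (24.5 − 13)·57.5 = 661.25.

661.25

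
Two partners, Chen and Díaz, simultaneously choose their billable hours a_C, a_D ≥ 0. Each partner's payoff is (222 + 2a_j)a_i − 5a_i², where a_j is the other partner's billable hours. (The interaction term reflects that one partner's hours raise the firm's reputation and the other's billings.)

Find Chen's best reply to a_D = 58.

Chen's payoff is (222 + 2a_D)a_C − 5a_C².
∂π/∂a_C = 222 + 2a_D − 10a_C = 0, so a_C = 22.2 + 0.2a_D.
At a_D = 58: a_C = 22.2 + 0.2·58 = 33.8.

33.8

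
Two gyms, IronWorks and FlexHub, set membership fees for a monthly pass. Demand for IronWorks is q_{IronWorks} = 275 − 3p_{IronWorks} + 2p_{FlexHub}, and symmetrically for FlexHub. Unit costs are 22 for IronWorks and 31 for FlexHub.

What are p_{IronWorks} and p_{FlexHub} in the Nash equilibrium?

IronWorks's profit: π = (p_{IronWorks} − 22)(275 − 3p_{IronWorks} + 2p_{FlexHub}).
∂π/∂p_{IronWorks} = 341 − 6p_{IronWorks} + 2p_{FlexHub} = 0 ⇒ p_{IronWorks} = 341/6 + (1/3)p_{FlexHub}.
Similarly p_{FlexHub} = 184/3 + (1/3)p_{IronWorks}.
Plugging p_{FlexHub} into IronWorks's best response: p_{IronWorks} = 341/6 + (1/3)(184/3 + (1/3)p_{IronWorks}) ⇒ (8/9)p_{IronWorks} = 1391/18, so p_{IronWorks} = 86.9375.
Then p_{FlexHub} = 184/3 + (1/3)·86.9375 = 90.3125.

86.9375, 90.3125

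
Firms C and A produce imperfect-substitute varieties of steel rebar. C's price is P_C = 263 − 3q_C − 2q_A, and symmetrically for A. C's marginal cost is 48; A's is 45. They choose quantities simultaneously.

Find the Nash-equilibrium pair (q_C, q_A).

26.6875, 27.4375

Firm C's profit: π = q_C(263 − 3q_C − 2q_A) − 48q_C.
∂π/∂q_C = 215 − 6q_C − 2q_A = 0 ⇒ q_C = 215/6 − (1/3)q_A.
Similarly q_A = 109/3 − (1/3)q_C.
Solving the two reaction functions simultaneously: (1 − (−1/3)(−1/3))q_C = 215/6 − (1/3)·(109/3), so (8/9)q_C = 427/18 and q_C = 26.6875.
Then q_A = 109/3 − (1/3)·26.6875 = 27.4375.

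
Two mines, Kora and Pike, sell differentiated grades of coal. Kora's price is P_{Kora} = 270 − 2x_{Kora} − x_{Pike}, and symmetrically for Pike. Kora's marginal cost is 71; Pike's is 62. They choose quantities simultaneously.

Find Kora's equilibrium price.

Mine Kora's profit: π = x_{Kora}(270 − 2x_{Kora} − x_{Pike}) − 71x_{Kora}.
∂π/∂x_{Kora} = 199 − 4x_{Kora} − x_{Pike} = 0 ⇒ x_{Kora} = 49.75 − 0.25x_{Pike}.
Similarly x_{Pike} = 52 − 0.25x_{Kora}.
Plugging x_{Pike} into Kora's best response: x_{Kora} = 49.75 − 0.25(52 − 0.25x_{Kora}) ⇒ 0.9375x_{Kora} = 36.75, so x_{Kora} = 39.2.
Then x_{Pike} = 52 − 0.25·39.2 = 42.2.
P_{Kora} = 270 − 2·39.2 − 42.2 = 149.4.

149.4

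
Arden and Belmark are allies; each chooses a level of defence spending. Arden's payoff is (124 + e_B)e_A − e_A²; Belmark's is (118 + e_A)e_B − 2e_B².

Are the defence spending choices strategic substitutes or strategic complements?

strategic complements

Expanding Arden's payoff: 124e_A + e_Be_A − e_A².
∂π/∂e_A = 124 + e_B − 2e_A = 0, so e_A = 62 + 0.5e_B.
The best-response slope de_A/de_B = 0.5 > 0: the reaction function is upward-sloping, so the choices are strategic complements.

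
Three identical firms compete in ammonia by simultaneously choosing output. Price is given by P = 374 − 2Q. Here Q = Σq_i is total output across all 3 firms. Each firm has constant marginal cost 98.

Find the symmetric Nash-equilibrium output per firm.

34.5

A representative firm's profit is π_i = q_i(374 − 2Q) − 98q_i, with Q = q_i + Σ_{j≠i} q_j.
First-order condition: 276 − 4q_i − 2Σ_{j≠i} q_j = 0.
With identical firms, set every q_j = q: then 276 − 4q − 4q = 0, i.e. q = 276/8 = 34.5.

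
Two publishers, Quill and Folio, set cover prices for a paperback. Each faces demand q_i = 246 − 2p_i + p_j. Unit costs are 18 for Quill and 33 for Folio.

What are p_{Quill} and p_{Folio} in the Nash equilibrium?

96, 102

Quill's profit: π = (p_{Quill} − 18)(246 − 2p_{Quill} + p_{Folio}).
∂π/∂p_{Quill} = 282 − 4p_{Quill} + p_{Folio} = 0 ⇒ p_{Quill} = 70.5 + 0.25p_{Folio}.
Similarly p_{Folio} = 78 + 0.25p_{Quill}.
Substituting the second reaction function into the first: p_{Quill} = 70.5 + 0.25(78 + 0.25p_{Quill}), which gives 0.9375p_{Quill} = 90 ⇒ p_{Quill} = 96.
Then p_{Folio} = 78 + 0.25·96 = 102.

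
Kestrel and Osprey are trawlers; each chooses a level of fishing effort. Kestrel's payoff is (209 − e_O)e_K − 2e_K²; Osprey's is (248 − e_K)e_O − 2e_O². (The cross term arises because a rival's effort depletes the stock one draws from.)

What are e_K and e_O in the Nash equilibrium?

Expanding Kestrel's payoff: 209e_K − e_Oe_K − 2e_K².
∂π/∂e_K = 209 − e_O − 4e_K = 0, so e_K = 52.25 − 0.25e_O.
Likewise for Osprey: e_O = 62 − 0.25e_K.
Plugging e_O into Kestrel's best response: e_K = 52.25 − 0.25(62 − 0.25e_K) ⇒ 0.9375e_K = 36.75, so e_K = 39.2.
Then e_O = 62 − 0.25·39.2 = 52.2.

39.2, 52.2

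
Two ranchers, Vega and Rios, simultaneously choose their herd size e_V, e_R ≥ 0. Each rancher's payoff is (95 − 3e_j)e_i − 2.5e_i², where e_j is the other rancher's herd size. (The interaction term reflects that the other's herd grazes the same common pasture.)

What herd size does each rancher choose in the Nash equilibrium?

11.875

Vega's payoff is (95 − 3e_R)e_V − 2.5e_V².
∂π/∂e_V = 95 − 3e_R − 5e_V = 0, so e_V = 19 − 0.6e_R.
The game is symmetric, so in equilibrium e_R = e_V: the reaction function gives 1.6e_V = 19, hence e_V = 11.875.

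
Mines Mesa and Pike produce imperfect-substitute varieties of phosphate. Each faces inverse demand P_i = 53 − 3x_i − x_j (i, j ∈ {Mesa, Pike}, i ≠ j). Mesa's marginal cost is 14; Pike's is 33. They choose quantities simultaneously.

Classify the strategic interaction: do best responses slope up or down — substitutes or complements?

strategic substitutes

Mine Mesa's profit: π = x_{Mesa}(53 − 3x_{Mesa} − x_{Pike}) − 14x_{Mesa}.
∂π/∂x_{Mesa} = 39 − 6x_{Mesa} − x_{Pike} = 0 ⇒ x_{Mesa} = 6.5 − (1/6)x_{Pike}.
The best-response slope dx_{Mesa}/dx_{Pike} = −1/6 < 0: the reaction function is downward-sloping, so the choices are strategic substitutes.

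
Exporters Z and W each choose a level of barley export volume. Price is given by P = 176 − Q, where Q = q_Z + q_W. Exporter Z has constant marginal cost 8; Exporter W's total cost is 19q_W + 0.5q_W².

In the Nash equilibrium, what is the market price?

Exporter Z's profit: π = q_Z(176 − (q_Z + q_W)) − 8q_Z.
∂π/∂q_Z = 168 − 2q_Z − q_W = 0, so q_Z = 84 − 0.5q_W.
For W: ∂π/∂q_W = 157 − 3q_W − q_Z = 0 ⇒ q_W = 157/3 − (1/3)q_Z.
Substituting the second reaction function into the first: q_Z = 84 − 0.5(157/3 − (1/3)q_Z), which gives (5/6)q_Z = 347/6 ⇒ q_Z = 69.4.
Then q_W = 157/3 − (1/3)·69.4 = 29.2.
Equilibrium price: P = 176 − 98.6 = 77.4.

77.4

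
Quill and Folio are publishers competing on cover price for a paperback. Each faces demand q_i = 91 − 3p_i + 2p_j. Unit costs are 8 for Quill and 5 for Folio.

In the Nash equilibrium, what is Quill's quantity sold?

60.5625

Quill's profit: π = (p_{Quill} − 8)(91 − 3p_{Quill} + 2p_{Folio}).
∂π/∂p_{Quill} = 115 − 6p_{Quill} + 2p_{Folio} = 0 ⇒ p_{Quill} = 115/6 + (1/3)p_{Folio}.
Similarly p_{Folio} = 53/3 + (1/3)p_{Quill}.
Substituting the second reaction function into the first: p_{Quill} = 115/6 + (1/3)(53/3 + (1/3)p_{Quill}), which gives (8/9)p_{Quill} = 451/18 ⇒ p_{Quill} = 28.1875.
Then p_{Folio} = 53/3 + (1/3)·28.1875 = 27.0625.
q_{Quill} = 91 − 3·28.1875 + 2·27.0625 = 60.5625.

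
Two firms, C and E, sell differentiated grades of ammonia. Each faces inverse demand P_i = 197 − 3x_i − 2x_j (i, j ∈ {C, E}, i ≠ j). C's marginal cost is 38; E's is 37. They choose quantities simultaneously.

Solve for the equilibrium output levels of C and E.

Firm C's profit: π = x_C(197 − 3x_C − 2x_E) − 38x_C.
∂π/∂x_C = 159 − 6x_C − 2x_E = 0 ⇒ x_C = 26.5 − (1/3)x_E.
Similarly x_E = 80/3 − (1/3)x_C.
Plugging x_E into C's best response: x_C = 26.5 − (1/3)(80/3 − (1/3)x_C) ⇒ (8/9)x_C = 317/18, so x_C = 19.8125.
Then x_E = 80/3 − (1/3)·19.8125 = 20.0625.

19.8125, 20.0625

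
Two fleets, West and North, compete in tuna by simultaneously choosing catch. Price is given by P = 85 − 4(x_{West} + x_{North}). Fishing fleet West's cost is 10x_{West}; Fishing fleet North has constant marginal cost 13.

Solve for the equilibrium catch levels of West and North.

Fishing fleet West's profit: π = x_{West}(85 − 4(x_{West} + x_{North})) − 10x_{West}.
∂π/∂x_{West} = 75 − 8x_{West} − 4x_{North} = 0, so x_{West} = 9.375 − 0.5x_{North}.
By the same steps for North: x_{North} = 9 − 0.5x_{West}.
Solving the two reaction functions simultaneously: (1 − (−0.5)(−0.5))x_{West} = 9.375 − 0.5·9, so 0.75x_{West} = 4.875 and x_{West} = 6.5.
Then x_{North} = 9 − 0.5·6.5 = 5.75.

6.5, 5.75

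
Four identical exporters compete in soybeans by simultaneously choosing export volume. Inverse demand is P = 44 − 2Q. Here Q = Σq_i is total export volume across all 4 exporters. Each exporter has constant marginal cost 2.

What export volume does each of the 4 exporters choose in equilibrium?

A representative exporter's profit is π_i = q_i(44 − 2Q) − 2q_i, with Q = q_i + Σ_{j≠i} q_j.
First-order condition: 42 − 4q_i − 2Σ_{j≠i} q_j = 0.
With identical exporters, set every q_j = q: then 42 − 4q − 6q = 0, i.e. q = 42/10 = 4.2.

4.2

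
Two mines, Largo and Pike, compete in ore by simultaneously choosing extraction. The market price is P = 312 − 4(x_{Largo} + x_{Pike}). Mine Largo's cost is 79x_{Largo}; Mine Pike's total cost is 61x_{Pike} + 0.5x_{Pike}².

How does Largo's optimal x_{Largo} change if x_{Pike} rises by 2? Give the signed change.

Mine Largo's profit: π = x_{Largo}(312 − 4(x_{Largo} + x_{Pike})) − 79x_{Largo}.
∂π/∂x_{Largo} = 233 − 8x_{Largo} − 4x_{Pike} = 0, so x_{Largo} = 29.125 − 0.5x_{Pike}.
The reaction-function slope is −0.5, so a 2-unit rise in x_{Pike} moves x_{Largo} by −0.5 × 2 = −1. Largo's best response falls — the actions are strategic substitutes.

-1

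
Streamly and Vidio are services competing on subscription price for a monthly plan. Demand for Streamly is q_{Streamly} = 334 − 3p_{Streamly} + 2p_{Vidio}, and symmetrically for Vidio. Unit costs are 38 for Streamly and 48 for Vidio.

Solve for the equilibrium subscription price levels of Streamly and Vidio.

Streamly's profit: π = (p_{Streamly} − 38)(334 − 3p_{Streamly} + 2p_{Vidio}).
∂π/∂p_{Streamly} = 448 − 6p_{Streamly} + 2p_{Vidio} = 0 ⇒ p_{Streamly} = 224/3 + (1/3)p_{Vidio}.
Similarly p_{Vidio} = 239/3 + (1/3)p_{Streamly}.
Solving the two reaction functions simultaneously: (1 − (1/3)(1/3))p_{Streamly} = 224/3 + (1/3)·(239/3), so (8/9)p_{Streamly} = 911/9 and p_{Streamly} = 113.875.
Then p_{Vidio} = 239/3 + (1/3)·113.875 = 117.625.

113.875, 117.625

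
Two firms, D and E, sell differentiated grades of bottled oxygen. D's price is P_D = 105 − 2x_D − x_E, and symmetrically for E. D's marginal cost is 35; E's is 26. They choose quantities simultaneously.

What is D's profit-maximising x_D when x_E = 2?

17

Firm D's profit: π = x_D(105 − 2x_D − x_E) − 35x_D.
∂π/∂x_D = 70 − 4x_D − x_E = 0 ⇒ x_D = 17.5 − 0.25x_E.
At x_E = 2: x_D = 17.5 − 0.25·2 = 17.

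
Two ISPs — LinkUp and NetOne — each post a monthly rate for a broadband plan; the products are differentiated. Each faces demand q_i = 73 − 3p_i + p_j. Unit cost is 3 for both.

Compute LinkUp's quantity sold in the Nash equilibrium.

LinkUp's profit: π = (p_{LinkUp} − 3)(73 − 3p_{LinkUp} + p_{NetOne}).
∂π/∂p_{LinkUp} = 82 − 6p_{LinkUp} + p_{NetOne} = 0 ⇒ p_{LinkUp} = 41/3 + (1/6)p_{NetOne}.
The game is symmetric, so in equilibrium p_{NetOne} = p_{LinkUp}: the reaction function gives (5/6)p_{LinkUp} = 41/3, hence p_{LinkUp} = 16.4.
q_{LinkUp} = 73 − 3·16.4 + 16.4 = 40.2.

40.2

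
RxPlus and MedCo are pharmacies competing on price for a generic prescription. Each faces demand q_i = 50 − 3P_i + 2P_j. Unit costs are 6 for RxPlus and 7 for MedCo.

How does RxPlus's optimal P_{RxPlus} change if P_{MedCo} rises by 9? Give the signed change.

RxPlus's profit: π = (P_{RxPlus} − 6)(50 − 3P_{RxPlus} + 2P_{MedCo}).
∂π/∂P_{RxPlus} = 68 − 6P_{RxPlus} + 2P_{MedCo} = 0 ⇒ P_{RxPlus} = 34/3 + (1/3)P_{MedCo}.
The reaction-function slope is 1/3, so a 9-unit rise in P_{MedCo} moves P_{RxPlus} by 1/3 × 9 = 3. RxPlus's best response rises — the actions are strategic complements.

3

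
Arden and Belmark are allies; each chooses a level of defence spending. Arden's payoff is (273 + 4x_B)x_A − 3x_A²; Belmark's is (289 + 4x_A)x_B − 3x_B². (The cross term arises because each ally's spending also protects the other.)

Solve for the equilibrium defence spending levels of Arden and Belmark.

139.7, 141.3

Expanding Arden's payoff: 273x_A + 4x_Bx_A − 3x_A².
∂π/∂x_A = 273 + 4x_B − 6x_A = 0, so x_A = 45.5 + (2/3)x_B.
Likewise for Belmark: x_B = 289/6 + (2/3)x_A.
Solving the two reaction functions simultaneously: (1 − (2/3)(2/3))x_A = 45.5 + (2/3)·(289/6), so (5/9)x_A = 1397/18 and x_A = 139.7.
Then x_B = 289/6 + (2/3)·139.7 = 141.3.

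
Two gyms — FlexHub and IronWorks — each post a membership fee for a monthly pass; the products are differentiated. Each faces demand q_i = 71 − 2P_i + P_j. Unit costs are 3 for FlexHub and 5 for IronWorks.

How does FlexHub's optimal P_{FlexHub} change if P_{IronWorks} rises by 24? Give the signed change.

6

FlexHub's profit: π = (P_{FlexHub} − 3)(71 − 2P_{FlexHub} + P_{IronWorks}).
∂π/∂P_{FlexHub} = 77 − 4P_{FlexHub} + P_{IronWorks} = 0 ⇒ P_{FlexHub} = 19.25 + 0.25P_{IronWorks}.
The reaction-function slope is 0.25, so a 24-unit rise in P_{IronWorks} moves P_{FlexHub} by 0.25 × 24 = 6. FlexHub's best response rises — the actions are strategic complements.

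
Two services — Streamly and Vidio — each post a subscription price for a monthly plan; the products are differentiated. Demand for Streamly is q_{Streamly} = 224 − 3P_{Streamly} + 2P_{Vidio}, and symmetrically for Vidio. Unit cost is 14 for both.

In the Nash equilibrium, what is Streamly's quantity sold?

Streamly's profit: π = (P_{Streamly} − 14)(224 − 3P_{Streamly} + 2P_{Vidio}).
∂π/∂P_{Streamly} = 266 − 6P_{Streamly} + 2P_{Vidio} = 0 ⇒ P_{Streamly} = 133/3 + (1/3)P_{Vidio}.
The game is symmetric, so in equilibrium P_{Vidio} = P_{Streamly}: the reaction function gives (2/3)P_{Streamly} = 133/3, hence P_{Streamly} = 66.5.
q_{Streamly} = 224 − 3·66.5 + 2·66.5 = 157.5.

157.5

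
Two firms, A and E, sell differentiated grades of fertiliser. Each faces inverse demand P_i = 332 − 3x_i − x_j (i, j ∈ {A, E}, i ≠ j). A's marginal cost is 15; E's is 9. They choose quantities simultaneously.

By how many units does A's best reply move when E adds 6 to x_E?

Firm A's profit: π = x_A(332 − 3x_A − x_E) − 15x_A.
∂π/∂x_A = 317 − 6x_A − x_E = 0 ⇒ x_A = 317/6 − (1/6)x_E.
The reaction-function slope is −1/6, so a 6-unit rise in x_E moves x_A by −1/6 × 6 = −1. A's best response falls — the actions are strategic substitutes.

-1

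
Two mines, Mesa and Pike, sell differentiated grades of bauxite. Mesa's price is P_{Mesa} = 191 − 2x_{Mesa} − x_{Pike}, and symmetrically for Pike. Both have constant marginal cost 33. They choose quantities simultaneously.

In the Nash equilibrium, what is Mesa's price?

Mine Mesa's profit: π = x_{Mesa}(191 − 2x_{Mesa} − x_{Pike}) − 33x_{Mesa}.
∂π/∂x_{Mesa} = 158 − 4x_{Mesa} − x_{Pike} = 0 ⇒ x_{Mesa} = 39.5 − 0.25x_{Pike}.
The game is symmetric, so in equilibrium x_{Pike} = x_{Mesa}: the reaction function gives 1.25x_{Mesa} = 39.5, hence x_{Mesa} = 31.6.
P_{Mesa} = 191 − 2·31.6 − 31.6 = 96.2.

96.2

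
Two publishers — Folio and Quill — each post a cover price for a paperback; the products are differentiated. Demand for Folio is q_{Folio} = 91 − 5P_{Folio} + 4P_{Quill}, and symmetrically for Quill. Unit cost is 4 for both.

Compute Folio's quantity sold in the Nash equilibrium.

72.5

Folio's profit: π = (P_{Folio} − 4)(91 − 5P_{Folio} + 4P_{Quill}).
∂π/∂P_{Folio} = 111 − 10P_{Folio} + 4P_{Quill} = 0 ⇒ P_{Folio} = 11.1 + 0.4P_{Quill}.
By symmetry P_{Quill} = P_{Folio}; substituting into the reaction function, 0.6P_{Folio} = 11.1 and P_{Folio} = 18.5.
q_{Folio} = 91 − 5·18.5 + 4·18.5 = 72.5.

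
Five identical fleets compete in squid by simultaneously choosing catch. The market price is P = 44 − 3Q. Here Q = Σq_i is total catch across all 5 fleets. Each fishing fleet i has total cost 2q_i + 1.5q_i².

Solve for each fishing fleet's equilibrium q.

2

A representative fishing fleet's profit is π_i = q_i(44 − 3Q) − 2q_i − 1.5q_i², with Q = q_i + Σ_{j≠i} q_j.
First-order condition: 42 − 9q_i − 3Σ_{j≠i} q_j = 0.
Imposing symmetry (q_j = q for all j) turns Σ_{j≠i} q_j into 4q, so 42 = 21q and q = 2.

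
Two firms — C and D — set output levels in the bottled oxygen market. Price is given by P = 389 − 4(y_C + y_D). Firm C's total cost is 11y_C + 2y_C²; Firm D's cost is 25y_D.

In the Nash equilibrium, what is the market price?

167.8

Firm C's profit: π = y_C(389 − 4(y_C + y_D)) − 11y_C − 2y_C².
∂π/∂y_C = 378 − 12y_C − 4y_D = 0, so y_C = 31.5 − (1/3)y_D.
For D: ∂π/∂y_D = 364 − 8y_D − 4y_C = 0 ⇒ y_D = 45.5 − 0.5y_C.
Substituting the second reaction function into the first: y_C = 31.5 − (1/3)(45.5 − 0.5y_C), which gives (5/6)y_C = 49/3 ⇒ y_C = 19.6.
Then y_D = 45.5 − 0.5·19.6 = 35.7.
Equilibrium price: P = 389 − 4·55.3 = 167.8.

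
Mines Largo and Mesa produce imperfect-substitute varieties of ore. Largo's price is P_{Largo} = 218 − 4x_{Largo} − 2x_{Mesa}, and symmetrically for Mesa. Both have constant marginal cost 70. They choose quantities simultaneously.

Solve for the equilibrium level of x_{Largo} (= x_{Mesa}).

Mine Largo's profit: π = x_{Largo}(218 − 4x_{Largo} − 2x_{Mesa}) − 70x_{Largo}.
∂π/∂x_{Largo} = 148 − 8x_{Largo} − 2x_{Mesa} = 0 ⇒ x_{Largo} = 18.5 − 0.25x_{Mesa}.
Setting x_{Largo} = x_{Mesa} in the reaction function: x_{Largo} = 18.5 − 0.25x_{Largo}, so x_{Largo} = 18.5 / 1.25 = 14.8.

14.8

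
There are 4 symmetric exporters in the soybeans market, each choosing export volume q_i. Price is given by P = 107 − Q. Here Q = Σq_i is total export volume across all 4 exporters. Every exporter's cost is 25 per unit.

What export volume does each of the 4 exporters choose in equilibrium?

16.4

A representative exporter's profit is π_i = q_i(107 − Q) − 25q_i, with Q = q_i + Σ_{j≠i} q_j.
First-order condition: 82 − 2q_i − Σ_{j≠i} q_j = 0.
With identical exporters, set every q_j = q: then 82 − 2q − 3q = 0, i.e. q = 82/5 = 16.4.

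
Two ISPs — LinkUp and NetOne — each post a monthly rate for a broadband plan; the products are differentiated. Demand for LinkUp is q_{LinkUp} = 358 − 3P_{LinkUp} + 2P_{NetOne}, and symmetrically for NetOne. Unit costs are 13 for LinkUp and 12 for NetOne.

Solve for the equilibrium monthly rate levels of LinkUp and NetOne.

99.0625, 98.6875

LinkUp's profit: π = (P_{LinkUp} − 13)(358 − 3P_{LinkUp} + 2P_{NetOne}).
∂π/∂P_{LinkUp} = 397 − 6P_{LinkUp} + 2P_{NetOne} = 0 ⇒ P_{LinkUp} = 397/6 + (1/3)P_{NetOne}.
Similarly P_{NetOne} = 197/3 + (1/3)P_{LinkUp}.
Solving the two reaction functions simultaneously: (1 − (1/3)(1/3))P_{LinkUp} = 397/6 + (1/3)·(197/3), so (8/9)P_{LinkUp} = 1585/18 and P_{LinkUp} = 99.0625.
Then P_{NetOne} = 197/3 + (1/3)·99.0625 = 98.6875.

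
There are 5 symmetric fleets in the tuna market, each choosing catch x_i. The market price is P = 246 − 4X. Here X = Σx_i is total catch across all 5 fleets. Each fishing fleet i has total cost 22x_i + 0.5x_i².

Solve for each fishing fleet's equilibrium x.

8.96

A representative fishing fleet's profit is π_i = x_i(246 − 4X) − 22x_i − 0.5x_i², with X = x_i + Σ_{j≠i} x_j.
First-order condition: 224 − 9x_i − 4Σ_{j≠i} x_j = 0.
With identical fishing fleets, set every x_j = x: then 224 − 9x − 16x = 0, i.e. x = 224/25 = 8.96.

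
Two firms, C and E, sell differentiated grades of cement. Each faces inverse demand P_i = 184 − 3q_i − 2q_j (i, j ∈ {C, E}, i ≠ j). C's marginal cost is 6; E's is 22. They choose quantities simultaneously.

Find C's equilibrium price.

Firm C's profit: π = q_C(184 − 3q_C − 2q_E) − 6q_C.
∂π/∂q_C = 178 − 6q_C − 2q_E = 0 ⇒ q_C = 89/3 − (1/3)q_E.
Similarly q_E = 27 − (1/3)q_C.
Substituting the second reaction function into the first: q_C = 89/3 − (1/3)(27 − (1/3)q_C), which gives (8/9)q_C = 62/3 ⇒ q_C = 23.25.
Then q_E = 27 − (1/3)·23.25 = 19.25.
P_C = 184 − 3·23.25 − 2·19.25 = 75.75.

75.75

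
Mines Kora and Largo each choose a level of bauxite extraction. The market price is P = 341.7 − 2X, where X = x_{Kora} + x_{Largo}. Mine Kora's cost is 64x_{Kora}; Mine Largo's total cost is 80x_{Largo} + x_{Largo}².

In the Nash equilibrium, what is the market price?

178.28

Mine Kora's profit: π = x_{Kora}(341.7 − 2(x_{Kora} + x_{Largo})) − 64x_{Kora}.
∂π/∂x_{Kora} = 277.7 − 4x_{Kora} − 2x_{Largo} = 0, so x_{Kora} = 69.425 − 0.5x_{Largo}.
For Largo: ∂π/∂x_{Largo} = 261.7 − 6x_{Largo} − 2x_{Kora} = 0 ⇒ x_{Largo} = 2617/60 − (1/3)x_{Kora}.
Plugging x_{Largo} into Kora's best response: x_{Kora} = 69.425 − 0.5(2617/60 − (1/3)x_{Kora}) ⇒ (5/6)x_{Kora} = 2857/60, so x_{Kora} = 57.14.
Then x_{Largo} = 2617/60 − (1/3)·57.14 = 24.57.
Equilibrium price: P = 341.7 − 2·81.71 = 178.28.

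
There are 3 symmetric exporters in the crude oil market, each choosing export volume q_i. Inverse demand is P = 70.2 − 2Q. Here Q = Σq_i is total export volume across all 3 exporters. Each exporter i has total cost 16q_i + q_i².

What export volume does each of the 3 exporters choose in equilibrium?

5.42

A representative exporter's profit is π_i = q_i(70.2 − 2Q) − 16q_i − q_i², with Q = q_i + Σ_{j≠i} q_j.
First-order condition: 54.2 − 6q_i − 2Σ_{j≠i} q_j = 0.
Imposing symmetry (q_j = q for all j) turns Σ_{j≠i} q_j into 2q, so 54.2 = 10q and q = 5.42.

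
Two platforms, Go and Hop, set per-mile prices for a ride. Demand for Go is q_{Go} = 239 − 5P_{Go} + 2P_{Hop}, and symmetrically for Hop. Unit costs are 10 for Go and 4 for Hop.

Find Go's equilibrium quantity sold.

Go's profit: π = (P_{Go} − 10)(239 − 5P_{Go} + 2P_{Hop}).
∂π/∂P_{Go} = 289 − 10P_{Go} + 2P_{Hop} = 0 ⇒ P_{Go} = 28.9 + 0.2P_{Hop}.
Similarly P_{Hop} = 25.9 + 0.2P_{Go}.
Plugging P_{Hop} into Go's best response: P_{Go} = 28.9 + 0.2(25.9 + 0.2P_{Go}) ⇒ 0.96P_{Go} = 34.08, so P_{Go} = 35.5.
Then P_{Hop} = 25.9 + 0.2·35.5 = 33.
q_{Go} = 239 − 5·35.5 + 2·33 = 127.5.

127.5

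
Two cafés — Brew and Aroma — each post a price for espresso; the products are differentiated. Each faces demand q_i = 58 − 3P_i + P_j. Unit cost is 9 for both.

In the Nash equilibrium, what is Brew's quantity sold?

24

Brew's profit: π = (P_{Brew} − 9)(58 − 3P_{Brew} + P_{Aroma}).
∂π/∂P_{Brew} = 85 − 6P_{Brew} + P_{Aroma} = 0 ⇒ P_{Brew} = 85/6 + (1/6)P_{Aroma}.
By symmetry P_{Aroma} = P_{Brew}; substituting into the reaction function, (5/6)P_{Brew} = 85/6 and P_{Brew} = 17.
q_{Brew} = 58 − 3·17 + 17 = 24.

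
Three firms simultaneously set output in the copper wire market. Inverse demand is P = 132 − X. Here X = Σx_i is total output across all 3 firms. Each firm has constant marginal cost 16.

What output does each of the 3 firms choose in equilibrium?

A representative firm's profit is π_i = x_i(132 − X) − 16x_i, with X = x_i + Σ_{j≠i} x_j.
First-order condition: 116 − 2x_i − Σ_{j≠i} x_j = 0.
In a symmetric equilibrium every firm chooses the same x, so Σ_{j≠i} x_j = 2x. The condition becomes 116 − 4x = 0, giving x = 116/4 = 29.

29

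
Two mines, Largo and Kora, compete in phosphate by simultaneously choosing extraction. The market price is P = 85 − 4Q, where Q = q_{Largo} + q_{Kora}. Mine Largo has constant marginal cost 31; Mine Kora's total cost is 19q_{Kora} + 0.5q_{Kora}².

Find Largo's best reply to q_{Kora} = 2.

Mine Largo's profit: π = q_{Largo}(85 − 4(q_{Largo} + q_{Kora})) − 31q_{Largo}.
∂π/∂q_{Largo} = 54 − 8q_{Largo} − 4q_{Kora} = 0, so q_{Largo} = 6.75 − 0.5q_{Kora}.
At q_{Kora} = 2: q_{Largo} = 6.75 − 0.5·2 = 5.75.

5.75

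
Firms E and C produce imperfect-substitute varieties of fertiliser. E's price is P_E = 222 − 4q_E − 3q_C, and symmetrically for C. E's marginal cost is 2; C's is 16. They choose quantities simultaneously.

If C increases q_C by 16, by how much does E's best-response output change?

-6

Firm E's profit: π = q_E(222 − 4q_E − 3q_C) − 2q_E.
∂π/∂q_E = 220 − 8q_E − 3q_C = 0 ⇒ q_E = 27.5 − 0.375q_C.
The reaction-function slope is −0.375, so a 16-unit rise in q_C moves q_E by −0.375 × 16 = −6. E's best response falls — the actions are strategic substitutes.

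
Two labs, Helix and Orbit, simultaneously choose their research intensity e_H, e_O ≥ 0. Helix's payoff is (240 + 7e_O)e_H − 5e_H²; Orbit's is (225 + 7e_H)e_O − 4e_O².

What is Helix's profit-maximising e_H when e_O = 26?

Expanding Helix's payoff: 240e_H + 7e_Oe_H − 5e_H².
∂π/∂e_H = 240 + 7e_O − 10e_H = 0, so e_H = 24 + 0.7e_O.
At e_O = 26: e_H = 24 + 0.7·26 = 42.2.

42.2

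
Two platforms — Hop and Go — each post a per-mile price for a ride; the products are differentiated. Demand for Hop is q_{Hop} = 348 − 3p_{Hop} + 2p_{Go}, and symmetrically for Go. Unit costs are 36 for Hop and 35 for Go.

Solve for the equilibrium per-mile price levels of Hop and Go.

113.8125, 113.4375

Hop's profit: π = (p_{Hop} − 36)(348 − 3p_{Hop} + 2p_{Go}).
∂π/∂p_{Hop} = 456 − 6p_{Hop} + 2p_{Go} = 0 ⇒ p_{Hop} = 76 + (1/3)p_{Go}.
Similarly p_{Go} = 75.5 + (1/3)p_{Hop}.
Plugging p_{Go} into Hop's best response: p_{Hop} = 76 + (1/3)(75.5 + (1/3)p_{Hop}) ⇒ (8/9)p_{Hop} = 607/6, so p_{Hop} = 113.8125.
Then p_{Go} = 75.5 + (1/3)·113.8125 = 113.4375.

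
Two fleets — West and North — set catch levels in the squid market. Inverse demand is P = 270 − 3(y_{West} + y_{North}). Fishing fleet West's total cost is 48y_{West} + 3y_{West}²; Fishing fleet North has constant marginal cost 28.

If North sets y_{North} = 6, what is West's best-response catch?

17

Fishing fleet West's profit: π = y_{West}(270 − 3(y_{West} + y_{North})) − 48y_{West} − 3y_{West}².
∂π/∂y_{West} = 222 − 12y_{West} − 3y_{North} = 0, so y_{West} = 18.5 − 0.25y_{North}.
At y_{North} = 6: y_{West} = 18.5 − 0.25·6 = 17.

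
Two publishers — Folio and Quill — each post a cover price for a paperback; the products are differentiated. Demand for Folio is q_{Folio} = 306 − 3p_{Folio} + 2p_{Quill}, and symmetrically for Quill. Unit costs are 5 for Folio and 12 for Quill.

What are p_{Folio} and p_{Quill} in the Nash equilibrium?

81.5625, 84.1875

Folio's profit: π = (p_{Folio} − 5)(306 − 3p_{Folio} + 2p_{Quill}).
∂π/∂p_{Folio} = 321 − 6p_{Folio} + 2p_{Quill} = 0 ⇒ p_{Folio} = 53.5 + (1/3)p_{Quill}.
Similarly p_{Quill} = 57 + (1/3)p_{Folio}.
Substituting the second reaction function into the first: p_{Folio} = 53.5 + (1/3)(57 + (1/3)p_{Folio}), which gives (8/9)p_{Folio} = 72.5 ⇒ p_{Folio} = 81.5625.
Then p_{Quill} = 57 + (1/3)·81.5625 = 84.1875.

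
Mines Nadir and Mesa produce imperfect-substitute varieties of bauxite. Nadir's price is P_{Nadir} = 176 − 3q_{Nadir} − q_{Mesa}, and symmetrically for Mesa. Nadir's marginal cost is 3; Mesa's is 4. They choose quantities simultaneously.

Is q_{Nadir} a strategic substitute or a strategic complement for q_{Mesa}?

strategic substitutes

Mine Nadir's profit: π = q_{Nadir}(176 − 3q_{Nadir} − q_{Mesa}) − 3q_{Nadir}.
∂π/∂q_{Nadir} = 173 − 6q_{Nadir} − q_{Mesa} = 0 ⇒ q_{Nadir} = 173/6 − (1/6)q_{Mesa}.
The best-response slope dq_{Nadir}/dq_{Mesa} = −1/6 < 0: the reaction function is downward-sloping, so the choices are strategic substitutes.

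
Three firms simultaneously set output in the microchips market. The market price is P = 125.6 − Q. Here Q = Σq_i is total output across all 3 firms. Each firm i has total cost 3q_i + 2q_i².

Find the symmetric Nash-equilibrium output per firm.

A representative firm's profit is π_i = q_i(125.6 − Q) − 3q_i − 2q_i², with Q = q_i + Σ_{j≠i} q_j.
First-order condition: 122.6 − 6q_i − Σ_{j≠i} q_j = 0.
Imposing symmetry (q_j = q for all j) turns Σ_{j≠i} q_j into 2q, so 122.6 = 8q and q = 15.325.

15.325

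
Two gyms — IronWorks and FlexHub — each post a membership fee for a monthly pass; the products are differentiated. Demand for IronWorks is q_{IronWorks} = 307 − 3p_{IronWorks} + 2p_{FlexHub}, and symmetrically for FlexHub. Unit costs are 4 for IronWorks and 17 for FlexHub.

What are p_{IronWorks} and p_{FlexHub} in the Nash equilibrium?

IronWorks's profit: π = (p_{IronWorks} − 4)(307 − 3p_{IronWorks} + 2p_{FlexHub}).
∂π/∂p_{IronWorks} = 319 − 6p_{IronWorks} + 2p_{FlexHub} = 0 ⇒ p_{IronWorks} = 319/6 + (1/3)p_{FlexHub}.
Similarly p_{FlexHub} = 179/3 + (1/3)p_{IronWorks}.
Solving the two reaction functions simultaneously: (1 − (1/3)(1/3))p_{IronWorks} = 319/6 + (1/3)·(179/3), so (8/9)p_{IronWorks} = 1315/18 and p_{IronWorks} = 82.1875.
Then p_{FlexHub} = 179/3 + (1/3)·82.1875 = 87.0625.

82.1875, 87.0625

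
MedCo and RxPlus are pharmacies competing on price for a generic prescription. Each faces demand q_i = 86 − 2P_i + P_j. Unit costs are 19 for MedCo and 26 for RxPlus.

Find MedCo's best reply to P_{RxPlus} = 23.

MedCo's profit: π = (P_{MedCo} − 19)(86 − 2P_{MedCo} + P_{RxPlus}).
∂π/∂P_{MedCo} = 124 − 4P_{MedCo} + P_{RxPlus} = 0 ⇒ P_{MedCo} = 31 + 0.25P_{RxPlus}.
At P_{RxPlus} = 23: P_{MedCo} = 31 + 0.25·23 = 36.75.

36.75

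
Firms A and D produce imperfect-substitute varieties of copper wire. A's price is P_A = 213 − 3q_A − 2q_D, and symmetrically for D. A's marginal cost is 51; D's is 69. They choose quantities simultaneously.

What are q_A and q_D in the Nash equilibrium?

21.375, 16.875

Firm A's profit: π = q_A(213 − 3q_A − 2q_D) − 51q_A.
∂π/∂q_A = 162 − 6q_A − 2q_D = 0 ⇒ q_A = 27 − (1/3)q_D.
Similarly q_D = 24 − (1/3)q_A.
Plugging q_D into A's best response: q_A = 27 − (1/3)(24 − (1/3)q_A) ⇒ (8/9)q_A = 19, so q_A = 21.375.
Then q_D = 24 − (1/3)·21.375 = 16.875.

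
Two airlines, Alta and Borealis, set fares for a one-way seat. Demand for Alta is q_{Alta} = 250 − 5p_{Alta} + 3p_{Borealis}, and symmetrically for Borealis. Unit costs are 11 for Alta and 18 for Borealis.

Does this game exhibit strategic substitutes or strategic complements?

strategic complements

Alta's profit: π = (p_{Alta} − 11)(250 − 5p_{Alta} + 3p_{Borealis}).
∂π/∂p_{Alta} = 305 − 10p_{Alta} + 3p_{Borealis} = 0 ⇒ p_{Alta} = 30.5 + 0.3p_{Borealis}.
The best-response slope dp_{Alta}/dp_{Borealis} = 0.3 > 0: the reaction function is upward-sloping, so the choices are strategic complements.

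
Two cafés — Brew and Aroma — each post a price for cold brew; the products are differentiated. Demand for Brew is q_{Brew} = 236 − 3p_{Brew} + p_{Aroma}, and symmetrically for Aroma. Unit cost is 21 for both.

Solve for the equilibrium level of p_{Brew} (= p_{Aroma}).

Brew's profit: π = (p_{Brew} − 21)(236 − 3p_{Brew} + p_{Aroma}).
∂π/∂p_{Brew} = 299 − 6p_{Brew} + p_{Aroma} = 0 ⇒ p_{Brew} = 299/6 + (1/6)p_{Aroma}.
Setting p_{Brew} = p_{Aroma} in the reaction function: p_{Brew} = 299/6 + (1/6)p_{Brew}, so p_{Brew} = (299/6) / (5/6) = 59.8.

59.8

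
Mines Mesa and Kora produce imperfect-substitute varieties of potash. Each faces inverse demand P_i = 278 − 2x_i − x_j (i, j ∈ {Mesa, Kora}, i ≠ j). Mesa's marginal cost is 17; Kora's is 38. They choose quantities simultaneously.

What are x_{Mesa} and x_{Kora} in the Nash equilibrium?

53.6, 46.6

Mine Mesa's profit: π = x_{Mesa}(278 − 2x_{Mesa} − x_{Kora}) − 17x_{Mesa}.
∂π/∂x_{Mesa} = 261 − 4x_{Mesa} − x_{Kora} = 0 ⇒ x_{Mesa} = 65.25 − 0.25x_{Kora}.
Similarly x_{Kora} = 60 − 0.25x_{Mesa}.
Plugging x_{Kora} into Mesa's best response: x_{Mesa} = 65.25 − 0.25(60 − 0.25x_{Mesa}) ⇒ 0.9375x_{Mesa} = 50.25, so x_{Mesa} = 53.6.
Then x_{Kora} = 60 − 0.25·53.6 = 46.6.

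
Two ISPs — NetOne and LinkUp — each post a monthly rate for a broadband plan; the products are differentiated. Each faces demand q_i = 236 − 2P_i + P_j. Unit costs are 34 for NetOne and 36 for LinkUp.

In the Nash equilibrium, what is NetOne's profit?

NetOne's profit: π = (P_{NetOne} − 34)(236 − 2P_{NetOne} + P_{LinkUp}).
∂π/∂P_{NetOne} = 304 − 4P_{NetOne} + P_{LinkUp} = 0 ⇒ P_{NetOne} = 76 + 0.25P_{LinkUp}.
Similarly P_{LinkUp} = 77 + 0.25P_{NetOne}.
Solving the two reaction functions simultaneously: (1 − (0.25)(0.25))P_{NetOne} = 76 + 0.25·77, so 0.9375P_{NetOne} = 95.25 and P_{NetOne} = 101.6.
Then P_{LinkUp} = 77 + 0.25·101.6 = 102.4.
q_{NetOne} = 236 − 2·101.6 + 102.4 = 135.2.
Profit = (101.6 − 34)·135.2 = 9139.52.

9139.52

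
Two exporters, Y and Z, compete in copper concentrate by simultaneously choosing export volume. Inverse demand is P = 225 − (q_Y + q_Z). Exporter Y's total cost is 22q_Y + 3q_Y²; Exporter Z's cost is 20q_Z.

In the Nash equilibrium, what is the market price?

115.8

Exporter Y's profit: π = q_Y(225 − (q_Y + q_Z)) − 22q_Y − 3q_Y².
∂π/∂q_Y = 203 − 8q_Y − q_Z = 0, so q_Y = 25.375 − 0.125q_Z.
For Z: ∂π/∂q_Z = 205 − 2q_Z − q_Y = 0 ⇒ q_Z = 102.5 − 0.5q_Y.
Plugging q_Z into Y's best response: q_Y = 25.375 − 0.125(102.5 − 0.5q_Y) ⇒ 0.9375q_Y = 12.5625, so q_Y = 13.4.
Then q_Z = 102.5 − 0.5·13.4 = 95.8.
Equilibrium price: P = 225 − 109.2 = 115.8.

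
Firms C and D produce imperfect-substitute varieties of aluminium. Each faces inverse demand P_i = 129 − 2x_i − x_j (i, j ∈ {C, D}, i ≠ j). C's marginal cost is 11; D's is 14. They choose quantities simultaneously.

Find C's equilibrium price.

Firm C's profit: π = x_C(129 − 2x_C − x_D) − 11x_C.
∂π/∂x_C = 118 − 4x_C − x_D = 0 ⇒ x_C = 29.5 − 0.25x_D.
Similarly x_D = 28.75 − 0.25x_C.
Plugging x_D into C's best response: x_C = 29.5 − 0.25(28.75 − 0.25x_C) ⇒ 0.9375x_C = 22.3125, so x_C = 23.8.
Then x_D = 28.75 − 0.25·23.8 = 22.8.
P_C = 129 − 2·23.8 − 22.8 = 58.6.

58.6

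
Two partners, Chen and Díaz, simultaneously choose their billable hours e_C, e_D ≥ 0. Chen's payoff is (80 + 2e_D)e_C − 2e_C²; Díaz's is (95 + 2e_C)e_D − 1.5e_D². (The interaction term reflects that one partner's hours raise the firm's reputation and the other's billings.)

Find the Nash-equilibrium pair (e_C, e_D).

53.75, 67.5

Expanding Chen's payoff: 80e_C + 2e_De_C − 2e_C².
∂π/∂e_C = 80 + 2e_D − 4e_C = 0, so e_C = 20 + 0.5e_D.
Likewise for Díaz: e_D = 95/3 + (2/3)e_C.
Plugging e_D into Chen's best response: e_C = 20 + 0.5(95/3 + (2/3)e_C) ⇒ (2/3)e_C = 215/6, so e_C = 53.75.
Then e_D = 95/3 + (2/3)·53.75 = 67.5.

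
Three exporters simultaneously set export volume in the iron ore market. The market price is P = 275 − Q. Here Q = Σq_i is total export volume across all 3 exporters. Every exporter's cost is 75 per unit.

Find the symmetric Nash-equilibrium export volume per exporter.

A representative exporter's profit is π_i = q_i(275 − Q) − 75q_i, with Q = q_i + Σ_{j≠i} q_j.
First-order condition: 200 − 2q_i − Σ_{j≠i} q_j = 0.
In a symmetric equilibrium every exporter chooses the same q, so Σ_{j≠i} q_j = 2q. The condition becomes 200 − 4q = 0, giving q = 200/4 = 50.

50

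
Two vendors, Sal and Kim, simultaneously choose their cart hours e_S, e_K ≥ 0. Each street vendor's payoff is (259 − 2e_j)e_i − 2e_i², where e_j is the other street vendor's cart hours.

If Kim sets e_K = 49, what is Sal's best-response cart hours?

Sal's payoff is (259 − 2e_K)e_S − 2e_S².
∂π/∂e_S = 259 − 2e_K − 4e_S = 0, so e_S = 64.75 − 0.5e_K.
At e_K = 49: e_S = 64.75 − 0.5·49 = 40.25.

40.25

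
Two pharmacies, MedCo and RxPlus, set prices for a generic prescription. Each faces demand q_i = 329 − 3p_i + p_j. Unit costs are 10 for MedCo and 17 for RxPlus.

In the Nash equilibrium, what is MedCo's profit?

11681.28

MedCo's profit: π = (p_{MedCo} − 10)(329 − 3p_{MedCo} + p_{RxPlus}).
∂π/∂p_{MedCo} = 359 − 6p_{MedCo} + p_{RxPlus} = 0 ⇒ p_{MedCo} = 359/6 + (1/6)p_{RxPlus}.
Similarly p_{RxPlus} = 190/3 + (1/6)p_{MedCo}.
Substituting the second reaction function into the first: p_{MedCo} = 359/6 + (1/6)(190/3 + (1/6)p_{MedCo}), which gives (35/36)p_{MedCo} = 1267/18 ⇒ p_{MedCo} = 72.4.
Then p_{RxPlus} = 190/3 + (1/6)·72.4 = 75.4.
q_{MedCo} = 329 − 3·72.4 + 75.4 = 187.2.
Profit = (72.4 − 10)·187.2 = 11681.28.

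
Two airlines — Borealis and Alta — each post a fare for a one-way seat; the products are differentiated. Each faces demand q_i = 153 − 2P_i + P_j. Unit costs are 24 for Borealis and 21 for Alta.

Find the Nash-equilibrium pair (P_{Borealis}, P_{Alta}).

66.6, 65.4

Borealis's profit: π = (P_{Borealis} − 24)(153 − 2P_{Borealis} + P_{Alta}).
∂π/∂P_{Borealis} = 201 − 4P_{Borealis} + P_{Alta} = 0 ⇒ P_{Borealis} = 50.25 + 0.25P_{Alta}.
Similarly P_{Alta} = 48.75 + 0.25P_{Borealis}.
Plugging P_{Alta} into Borealis's best response: P_{Borealis} = 50.25 + 0.25(48.75 + 0.25P_{Borealis}) ⇒ 0.9375P_{Borealis} = 62.4375, so P_{Borealis} = 66.6.
Then P_{Alta} = 48.75 + 0.25·66.6 = 65.4.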